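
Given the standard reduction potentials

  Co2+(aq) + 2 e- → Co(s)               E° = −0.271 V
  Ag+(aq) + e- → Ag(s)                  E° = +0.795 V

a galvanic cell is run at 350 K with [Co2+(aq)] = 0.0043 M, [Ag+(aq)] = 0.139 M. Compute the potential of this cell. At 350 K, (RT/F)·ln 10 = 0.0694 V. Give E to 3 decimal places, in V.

The Ag⁺/Ag couple has the more positive E°, so it is the cathode; Co²⁺/Co is the anode.
The standard potential is +0.795 − (−0.271) = +1.066 V and the balanced reaction transfers n = 2 electrons.
The balanced reaction is 2 Ag+(aq) + Co(s) → 2 Ag(s) + Co2+(aq), so Q = [Co2+(aq)] / [Ag+(aq)]^2 = 0.223 and log Q = −0.653.
E = E° − (0.0694/n)·log Q = +1.066 − (0.0694/2)(−0.653) = +1.089 V.

+1.089 V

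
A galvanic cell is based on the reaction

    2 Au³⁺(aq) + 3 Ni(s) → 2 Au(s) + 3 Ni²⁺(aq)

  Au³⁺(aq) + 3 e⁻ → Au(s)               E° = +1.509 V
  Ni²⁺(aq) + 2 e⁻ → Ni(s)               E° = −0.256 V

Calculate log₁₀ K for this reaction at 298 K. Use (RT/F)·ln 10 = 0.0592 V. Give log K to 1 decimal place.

The Au³⁺/Au couple is reduced (cathode); E°cell = +1.509 − (−0.256) = +1.765 V with n = 6.
At equilibrium E = 0, so log K = nE°cell / 0.0592 = (6)(+1.765) / 0.0592 = 178.9.

log K = 178.9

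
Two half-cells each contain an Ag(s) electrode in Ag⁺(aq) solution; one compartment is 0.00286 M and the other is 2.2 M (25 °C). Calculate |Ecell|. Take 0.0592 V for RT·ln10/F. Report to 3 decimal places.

For a concentration cell E°cell = 0, since both electrodes use the same couple.
The compartment with the higher Ag⁺(aq) concentration (2.2 M) acts as the cathode; ions are reduced there and produced at the dilute (0.00286 M) anode.
With n = 1, Ecell = −(0.0592/1)·log([dilute]/[conc]) = −(0.0592/1)·log(0.00286/2.2) = +0.171 V.

0.171 V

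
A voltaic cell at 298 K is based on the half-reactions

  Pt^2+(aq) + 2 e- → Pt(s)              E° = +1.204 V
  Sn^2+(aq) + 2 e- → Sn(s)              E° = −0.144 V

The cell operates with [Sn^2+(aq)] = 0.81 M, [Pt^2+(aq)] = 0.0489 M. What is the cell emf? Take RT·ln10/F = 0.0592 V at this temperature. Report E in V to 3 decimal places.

+1.312 V

Pt²⁺/Pt is reduced (cathode, E° = +1.204 V) and Sn²⁺/Sn is oxidized (anode).
E°cell = +1.204 − (−0.144) = +1.348 V, with n = 2 electrons transferred.
For the overall reaction Pt^2+(aq) + Sn(s) → Pt(s) + Sn^2+(aq), Q = [Sn^2+(aq)] / [Pt^2+(aq)] = 16.6, giving log Q = 1.219.
E = E° − (0.0592/n)·log Q = +1.348 − (0.0592/2)(1.219) = +1.312 V.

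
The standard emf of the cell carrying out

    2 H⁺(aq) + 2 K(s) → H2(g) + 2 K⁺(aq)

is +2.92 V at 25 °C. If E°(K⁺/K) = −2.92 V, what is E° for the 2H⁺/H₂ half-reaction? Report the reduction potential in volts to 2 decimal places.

In the reaction as written the 2H⁺/H₂ couple is reduced (cathode) and K⁺/K is oxidized (anode), so E°cell = E°(2H⁺/H₂) − E°(K⁺/K).
E°(2H⁺/H₂) = E°cell + E°(anode) = +2.92 + (−2.92) = +0.00 V.

+0.00 V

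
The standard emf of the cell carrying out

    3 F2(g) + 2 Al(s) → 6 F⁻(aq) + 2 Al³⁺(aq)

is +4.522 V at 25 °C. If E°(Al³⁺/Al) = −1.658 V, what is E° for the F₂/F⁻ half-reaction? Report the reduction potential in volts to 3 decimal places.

+2.864 V

In the reaction as written the F₂/F⁻ couple is reduced (cathode) and Al³⁺/Al is oxidized (anode), so E°cell = E°(F₂/F⁻) − E°(Al³⁺/Al).
E°(F₂/F⁻) = E°cell + E°(anode) = +4.522 + (−1.658) = +2.864 V.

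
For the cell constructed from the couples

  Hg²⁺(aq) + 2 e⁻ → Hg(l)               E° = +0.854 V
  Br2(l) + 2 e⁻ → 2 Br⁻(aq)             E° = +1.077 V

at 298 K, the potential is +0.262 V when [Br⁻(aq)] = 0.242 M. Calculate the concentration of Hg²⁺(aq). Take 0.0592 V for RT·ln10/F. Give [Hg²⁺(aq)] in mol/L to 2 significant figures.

0.82 M

Br₂/Br⁻ is the cathode (higher E°); E°cell = +1.077 − (+0.854) = +0.223 V with n = 2.
Since E = E° − (0.0592/n)·log Q, log Q = n(E° − E)/0.0592 = −1.318.
Balancing electrons gives Br2(l) + Hg(l) → 2 Br⁻(aq) + Hg²⁺(aq); thus Q = [Br⁻(aq)]^2·[Hg²⁺(aq)].
Isolating [Hg²⁺(aq)] in Q = 10^{−1.318} yields log [Hg²⁺(aq)] = −0.086, i.e. 0.82 M.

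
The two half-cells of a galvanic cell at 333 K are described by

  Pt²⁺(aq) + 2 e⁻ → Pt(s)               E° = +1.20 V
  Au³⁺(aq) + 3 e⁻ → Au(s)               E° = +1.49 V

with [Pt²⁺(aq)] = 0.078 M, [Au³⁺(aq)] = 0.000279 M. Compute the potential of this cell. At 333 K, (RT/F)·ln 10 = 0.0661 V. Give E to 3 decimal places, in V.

+0.248 V

Au³⁺/Au is reduced (cathode, E° = +1.49 V) and Pt²⁺/Pt is oxidized (anode).
E°cell = E°cat − E°an = +1.49 − (+1.20) = +0.29 V; n = 6.
Balancing gives 2 Au³⁺(aq) + 3 Pt(s) → 2 Au(s) + 3 Pt²⁺(aq); hence Q = [Pt²⁺(aq)]^3 / [Au³⁺(aq)]^2 = 6.1×10^3 (log Q = 3.785).
By the Nernst equation, E = +0.29 − (0.0661/6)·(3.785) = +0.248 V.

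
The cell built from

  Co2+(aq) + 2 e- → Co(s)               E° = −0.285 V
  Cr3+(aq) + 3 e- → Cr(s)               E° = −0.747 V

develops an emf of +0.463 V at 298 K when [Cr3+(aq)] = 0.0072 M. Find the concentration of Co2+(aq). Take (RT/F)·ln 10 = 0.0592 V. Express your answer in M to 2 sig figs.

With Co²⁺/Co at the cathode and Cr³⁺/Cr at the anode, E°cell = −0.285 − (−0.747) = +0.462 V (n = 6).
From the Nernst equation, log Q = n(E° − E)/0.0592 = 6·(+0.462 − (+0.463))/0.0592 = −0.101.
The balanced reaction is 3 Co2+(aq) + 2 Cr(s) → 3 Co(s) + 2 Cr3+(aq), so Q = [Cr3+(aq)]^2 / [Co2+(aq)]^3.
Substituting the known concentrations and solving, log [Co2+(aq)] = −1.395 and [Co2+(aq)] = 0.040 M.

0.040 M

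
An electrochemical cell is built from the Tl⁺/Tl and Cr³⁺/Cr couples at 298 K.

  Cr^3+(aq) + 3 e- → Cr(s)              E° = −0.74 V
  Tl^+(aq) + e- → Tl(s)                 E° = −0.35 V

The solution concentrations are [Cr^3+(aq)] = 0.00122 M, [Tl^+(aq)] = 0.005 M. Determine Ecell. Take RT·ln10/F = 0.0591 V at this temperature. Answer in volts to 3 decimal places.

Tl⁺/Tl is reduced (cathode, E° = −0.35 V) and Cr³⁺/Cr is oxidized (anode).
E°cell = −0.35 − (−0.74) = +0.39 V, with n = 3 electrons transferred.
Balancing gives 3 Tl^+(aq) + Cr(s) → 3 Tl(s) + Cr^3+(aq); hence Q = [Cr^3+(aq)] / [Tl^+(aq)]^3 = 9.76×10^3 (log Q = 3.989).
E = E° − (0.0591/n)·log Q = +0.39 − (0.0591/3)(3.989) = +0.311 V.

+0.311 V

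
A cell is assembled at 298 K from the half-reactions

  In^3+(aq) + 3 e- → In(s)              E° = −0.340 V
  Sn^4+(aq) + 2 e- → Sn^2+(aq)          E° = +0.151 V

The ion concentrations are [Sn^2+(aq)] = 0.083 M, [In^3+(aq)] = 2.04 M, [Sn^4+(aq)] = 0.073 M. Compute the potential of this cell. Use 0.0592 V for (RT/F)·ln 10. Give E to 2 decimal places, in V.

Sn⁴⁺/Sn²⁺ is reduced (cathode, E° = +0.151 V) and In³⁺/In is oxidized (anode).
E°cell = E°cat − E°an = +0.151 − (−0.340) = +0.491 V; n = 6.
For the overall reaction 3 Sn^4+(aq) + 2 In(s) → 3 Sn^2+(aq) + 2 In^3+(aq), Q = ([Sn^2+(aq)]^3·[In^3+(aq)]^2) / [Sn^4+(aq)]^3 = 6.12, giving log Q = 0.787.
E = E° − (0.0592/n)·log Q = +0.491 − (0.0592/6)(0.787) = +0.48 V.

+0.48 V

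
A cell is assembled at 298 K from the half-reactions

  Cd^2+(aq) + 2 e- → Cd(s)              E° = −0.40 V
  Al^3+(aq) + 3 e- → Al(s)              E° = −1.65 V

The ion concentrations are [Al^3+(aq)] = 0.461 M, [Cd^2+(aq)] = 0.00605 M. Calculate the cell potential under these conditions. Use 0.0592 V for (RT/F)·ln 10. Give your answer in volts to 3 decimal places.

+1.191 V

Cd²⁺/Cd is reduced (cathode, E° = −0.40 V) and Al³⁺/Al is oxidized (anode).
E°cell = −0.40 − (−1.65) = +1.25 V, with n = 6 electrons transferred.
The balanced reaction is 3 Cd^2+(aq) + 2 Al(s) → 3 Cd(s) + 2 Al^3+(aq), so Q = [Al^3+(aq)]^2 / [Cd^2+(aq)]^3 = 9.6×10^5 and log Q = 5.982.
By the Nernst equation, E = +1.25 − (0.0592/6)·(5.982) = +1.191 V.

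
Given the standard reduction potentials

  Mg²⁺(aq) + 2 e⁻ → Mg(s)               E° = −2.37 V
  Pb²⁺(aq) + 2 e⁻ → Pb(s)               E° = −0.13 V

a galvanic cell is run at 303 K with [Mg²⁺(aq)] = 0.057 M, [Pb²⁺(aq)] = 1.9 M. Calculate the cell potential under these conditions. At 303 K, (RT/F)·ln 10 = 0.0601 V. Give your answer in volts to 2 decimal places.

+2.29 V

Since E°(Pb²⁺/Pb) > E°(Mg²⁺/Mg), Pb²⁺/Pb serves as the cathode.
E°cell = −0.13 − (−2.37) = +2.24 V, with n = 2 electrons transferred.
Balancing gives Pb²⁺(aq) + Mg(s) → Pb(s) + Mg²⁺(aq); hence Q = [Mg²⁺(aq)] / [Pb²⁺(aq)] = 0.03 (log Q = −1.523).
By the Nernst equation, E = +2.24 − (0.0601/2)·(−1.523) = +2.29 V.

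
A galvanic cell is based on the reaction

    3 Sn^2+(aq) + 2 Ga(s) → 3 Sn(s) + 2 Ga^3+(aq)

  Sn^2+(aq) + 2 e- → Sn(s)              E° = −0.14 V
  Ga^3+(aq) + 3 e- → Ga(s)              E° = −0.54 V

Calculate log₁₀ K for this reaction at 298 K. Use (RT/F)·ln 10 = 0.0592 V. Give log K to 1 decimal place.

The Sn²⁺/Sn couple is reduced (cathode); E°cell = −0.14 − (−0.54) = +0.40 V with n = 6.
At equilibrium E = 0, so log K = nE°cell / 0.0592 = (6)(+0.40) / 0.0592 = 40.5.

log K = 40.5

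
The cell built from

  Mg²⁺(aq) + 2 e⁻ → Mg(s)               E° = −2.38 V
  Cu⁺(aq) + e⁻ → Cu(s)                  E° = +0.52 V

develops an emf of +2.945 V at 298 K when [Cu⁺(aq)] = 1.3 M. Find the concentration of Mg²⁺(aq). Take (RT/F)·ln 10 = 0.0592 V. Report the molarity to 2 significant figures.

0.051 M

Cu⁺/Cu is the cathode (higher E°); E°cell = +0.52 − (−2.38) = +2.90 V with n = 2.
Rearranging E = E° − (0.0592/n)·log Q gives log Q = 2(+2.90 − (+2.945))/0.0592 = −1.520.
For 2 Cu⁺(aq) + Mg(s) → 2 Cu(s) + Mg²⁺(aq), the reaction quotient is Q = [Mg²⁺(aq)] / [Cu⁺(aq)]^2.
Solving for the unknown gives log [Mg²⁺(aq)] = −1.292, so [Mg²⁺(aq)] ≈ 0.051 M.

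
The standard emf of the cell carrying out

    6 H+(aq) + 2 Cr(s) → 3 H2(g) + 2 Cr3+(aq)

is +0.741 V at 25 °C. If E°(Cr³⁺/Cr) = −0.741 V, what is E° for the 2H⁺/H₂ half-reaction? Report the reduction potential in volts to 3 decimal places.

+0.000 V

In the reaction as written the 2H⁺/H₂ couple is reduced (cathode) and Cr³⁺/Cr is oxidized (anode), so E°cell = E°(2H⁺/H₂) − E°(Cr³⁺/Cr).
E°(2H⁺/H₂) = E°cell + E°(anode) = +0.741 + (−0.741) = +0.000 V.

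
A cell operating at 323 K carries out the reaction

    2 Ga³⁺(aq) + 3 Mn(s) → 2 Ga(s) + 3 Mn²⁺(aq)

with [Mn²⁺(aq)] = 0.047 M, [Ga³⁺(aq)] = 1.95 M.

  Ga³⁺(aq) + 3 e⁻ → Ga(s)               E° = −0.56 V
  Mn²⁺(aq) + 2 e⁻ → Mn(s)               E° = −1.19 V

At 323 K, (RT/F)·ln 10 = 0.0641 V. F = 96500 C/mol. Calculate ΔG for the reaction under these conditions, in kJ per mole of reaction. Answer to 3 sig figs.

With Ga³⁺/Ga reduced at the cathode, E°cell = −0.56 − (−1.19) = +0.63 V and n = 6.
Here Q = [Mn²⁺(aq)]^3 / [Ga³⁺(aq)]^2 = 2.73×10^−5 (log Q = −4.564), giving E = +0.63 − (0.0641/6)·(−4.564) = +0.6788 V.
Finally ΔG = −nFE = −(6)(96500 C/mol)(+0.6788 V) = −393 kJ/mol.

−393 kJ/mol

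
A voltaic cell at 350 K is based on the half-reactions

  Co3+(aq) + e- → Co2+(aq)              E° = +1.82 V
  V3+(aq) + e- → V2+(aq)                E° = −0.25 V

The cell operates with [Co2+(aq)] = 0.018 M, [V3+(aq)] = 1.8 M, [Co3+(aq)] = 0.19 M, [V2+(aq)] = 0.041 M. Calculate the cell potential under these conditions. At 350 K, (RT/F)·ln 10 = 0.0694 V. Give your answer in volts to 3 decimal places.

The Co³⁺/Co²⁺ couple has the more positive E°, so it is the cathode; V³⁺/V²⁺ is the anode.
E°cell = E°cat − E°an = +1.82 − (−0.25) = +2.07 V; n = 1.
The balanced reaction is Co3+(aq) + V2+(aq) → Co2+(aq) + V3+(aq), so Q = ([Co2+(aq)]·[V3+(aq)]) / ([Co3+(aq)]·[V2+(aq)]) = 4.16 and log Q = 0.619.
E = E° − (0.0694/n)·log Q = +2.07 − (0.0694/1)(0.619) = +2.027 V.

+2.027 V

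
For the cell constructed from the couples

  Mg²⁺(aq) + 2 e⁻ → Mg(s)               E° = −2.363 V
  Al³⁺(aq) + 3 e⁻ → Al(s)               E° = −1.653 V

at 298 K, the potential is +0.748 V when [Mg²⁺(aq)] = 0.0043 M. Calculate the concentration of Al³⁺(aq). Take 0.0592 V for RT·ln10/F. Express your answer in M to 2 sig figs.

With Al³⁺/Al at the cathode and Mg²⁺/Mg at the anode, E°cell = −1.653 − (−2.363) = +0.710 V (n = 6).
From the Nernst equation, log Q = n(E° − E)/0.0592 = 6·(+0.710 − (+0.748))/0.0592 = −3.851.
For 2 Al³⁺(aq) + 3 Mg(s) → 2 Al(s) + 3 Mg²⁺(aq), the reaction quotient is Q = [Mg²⁺(aq)]^3 / [Al³⁺(aq)]^2.
Substituting the known concentrations and solving, log [Al³⁺(aq)] = −1.624 and [Al³⁺(aq)] = 0.024 M.

0.024 M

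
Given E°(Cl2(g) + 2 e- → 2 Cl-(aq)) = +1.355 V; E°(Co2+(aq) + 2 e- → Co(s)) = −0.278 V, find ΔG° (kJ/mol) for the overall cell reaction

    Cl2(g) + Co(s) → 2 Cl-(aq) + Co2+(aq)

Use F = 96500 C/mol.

−315 kJ/mol

In the reaction as written Cl2(g) is reduced, so the Cl₂/Cl⁻ couple is the cathode and Co²⁺/Co is the anode.
E°cell = +1.355 − (−0.278) = +1.633 V; balancing electrons gives n = 2.
ΔG° = −nFE°cell = −(2)(96500)(+1.633) J/mol = −315 kJ/mol.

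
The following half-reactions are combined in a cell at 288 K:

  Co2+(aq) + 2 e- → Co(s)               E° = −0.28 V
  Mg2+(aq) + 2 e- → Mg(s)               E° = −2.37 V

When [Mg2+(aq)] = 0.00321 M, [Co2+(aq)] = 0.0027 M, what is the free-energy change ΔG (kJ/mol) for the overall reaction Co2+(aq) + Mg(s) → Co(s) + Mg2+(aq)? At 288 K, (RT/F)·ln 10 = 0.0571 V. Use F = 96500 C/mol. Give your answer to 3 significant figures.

E°cell = −0.28 − (−2.37) = +2.09 V; the balanced reaction transfers n = 2 electrons.
The reaction quotient is [Mg2+(aq)] / [Co2+(aq)] = 1.19; by Nernst, E = +2.09 − (0.0571/2)(0.075) = +2.0879 V.
Finally ΔG = −nFE = −(2)(96500 C/mol)(+2.0879 V) = −403 kJ/mol.

−403 kJ/mol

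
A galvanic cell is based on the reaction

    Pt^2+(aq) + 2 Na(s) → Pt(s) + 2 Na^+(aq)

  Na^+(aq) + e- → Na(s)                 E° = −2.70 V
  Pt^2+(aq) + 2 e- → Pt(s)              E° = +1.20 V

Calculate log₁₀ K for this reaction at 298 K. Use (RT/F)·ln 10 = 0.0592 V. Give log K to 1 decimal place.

The Pt²⁺/Pt couple is reduced (cathode); E°cell = +1.20 − (−2.70) = +3.90 V with n = 2.
At equilibrium E = 0, so log K = nE°cell / 0.0592 = (2)(+3.90) / 0.0592 = 131.8.

log K = 131.8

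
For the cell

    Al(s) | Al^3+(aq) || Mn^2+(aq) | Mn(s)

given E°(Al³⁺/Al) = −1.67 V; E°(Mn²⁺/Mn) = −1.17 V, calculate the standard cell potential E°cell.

By convention the left-hand electrode in cell notation is the anode (oxidation) and the right-hand electrode is the cathode (reduction).
E°cell = E°(right) − E°(left) = −1.17 − (−1.67) = +0.50 V.

+0.50 V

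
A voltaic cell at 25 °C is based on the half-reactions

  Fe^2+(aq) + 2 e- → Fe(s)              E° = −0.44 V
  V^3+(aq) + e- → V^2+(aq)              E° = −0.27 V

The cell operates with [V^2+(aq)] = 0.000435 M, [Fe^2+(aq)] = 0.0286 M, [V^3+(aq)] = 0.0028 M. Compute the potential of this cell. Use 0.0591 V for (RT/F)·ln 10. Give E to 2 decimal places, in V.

+0.26 V

The V³⁺/V²⁺ couple has the more positive E°, so it is the cathode; Fe²⁺/Fe is the anode.
E°cell = −0.27 − (−0.44) = +0.17 V, with n = 2 electrons transferred.
Balancing gives 2 V^3+(aq) + Fe(s) → 2 V^2+(aq) + Fe^2+(aq); hence Q = ([V^2+(aq)]^2·[Fe^2+(aq)]) / [V^3+(aq)]^2 = 0.00069 (log Q = −3.161).
Applying E = E° − (RT ln10/nF)·log Q gives +0.17 − (0.0591/2)(−3.161) = +0.26 V.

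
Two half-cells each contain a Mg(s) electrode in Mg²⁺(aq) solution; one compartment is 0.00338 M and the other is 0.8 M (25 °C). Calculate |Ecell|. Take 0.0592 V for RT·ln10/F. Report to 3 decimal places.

0.070 V

For a concentration cell E°cell = 0, since both electrodes use the same couple.
The compartment with the higher Mg²⁺(aq) concentration (0.8 M) acts as the cathode; ions are reduced there and produced at the dilute (0.00338 M) anode.
With n = 2, Ecell = −(0.0592/2)·log([dilute]/[conc]) = −(0.0592/2)·log(0.00338/0.8) = +0.070 V.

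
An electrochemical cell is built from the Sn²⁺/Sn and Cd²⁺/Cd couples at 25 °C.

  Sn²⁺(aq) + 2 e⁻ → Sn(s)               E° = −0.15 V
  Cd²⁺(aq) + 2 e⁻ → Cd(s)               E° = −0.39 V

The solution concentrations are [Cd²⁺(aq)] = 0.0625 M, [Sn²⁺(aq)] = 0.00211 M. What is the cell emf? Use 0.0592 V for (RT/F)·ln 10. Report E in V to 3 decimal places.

+0.196 V

Sn²⁺/Sn is reduced (cathode, E° = −0.15 V) and Cd²⁺/Cd is oxidized (anode).
E°cell = E°cat − E°an = −0.15 − (−0.39) = +0.24 V; n = 2.
The balanced reaction is Sn²⁺(aq) + Cd(s) → Sn(s) + Cd²⁺(aq), so Q = [Cd²⁺(aq)] / [Sn²⁺(aq)] = 29.6 and log Q = 1.472.
Applying E = E° − (RT ln10/nF)·log Q gives +0.24 − (0.0592/2)(1.472) = +0.196 V.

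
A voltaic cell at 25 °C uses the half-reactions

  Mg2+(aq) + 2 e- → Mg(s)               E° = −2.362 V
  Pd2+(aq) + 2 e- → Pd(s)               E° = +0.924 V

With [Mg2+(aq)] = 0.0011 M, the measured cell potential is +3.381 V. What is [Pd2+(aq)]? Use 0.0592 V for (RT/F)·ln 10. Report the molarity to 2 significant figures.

Pd²⁺/Pd is the cathode (higher E°); E°cell = +0.924 − (−2.362) = +3.286 V with n = 2.
From the Nernst equation, log Q = n(E° − E)/0.0592 = 2·(+3.286 − (+3.381))/0.0592 = −3.209.
For Pd2+(aq) + Mg(s) → Pd(s) + Mg2+(aq), the reaction quotient is Q = [Mg2+(aq)] / [Pd2+(aq)].
Isolating [Pd2+(aq)] in Q = 10^{−3.209} yields log [Pd2+(aq)] = 0.250, i.e. 1.8 M.

1.8 M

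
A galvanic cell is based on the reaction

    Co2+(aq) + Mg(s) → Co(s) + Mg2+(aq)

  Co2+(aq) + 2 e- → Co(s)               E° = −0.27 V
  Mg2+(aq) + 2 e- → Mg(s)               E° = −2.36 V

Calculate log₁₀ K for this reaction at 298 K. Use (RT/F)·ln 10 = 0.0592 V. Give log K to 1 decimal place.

log K = 70.6

The Co²⁺/Co couple is reduced (cathode); E°cell = −0.27 − (−2.36) = +2.09 V with n = 2.
At equilibrium E = 0, so log K = nE°cell / 0.0592 = (2)(+2.09) / 0.0592 = 70.6.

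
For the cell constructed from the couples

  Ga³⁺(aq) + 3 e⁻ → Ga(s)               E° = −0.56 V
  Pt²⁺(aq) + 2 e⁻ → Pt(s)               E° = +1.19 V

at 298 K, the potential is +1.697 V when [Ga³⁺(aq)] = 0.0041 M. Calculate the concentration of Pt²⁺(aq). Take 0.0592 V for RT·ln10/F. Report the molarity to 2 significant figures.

0.00041 M

With Pt²⁺/Pt at the cathode and Ga³⁺/Ga at the anode, E°cell = +1.19 − (−0.56) = +1.75 V (n = 6).
Since E = E° − (0.0592/n)·log Q, log Q = n(E° − E)/0.0592 = 5.372.
The balanced reaction is 3 Pt²⁺(aq) + 2 Ga(s) → 3 Pt(s) + 2 Ga³⁺(aq), so Q = [Ga³⁺(aq)]^2 / [Pt²⁺(aq)]^3.
Isolating [Pt²⁺(aq)] in Q = 10^{5.372} yields log [Pt²⁺(aq)] = −3.382, i.e. 0.00041 M.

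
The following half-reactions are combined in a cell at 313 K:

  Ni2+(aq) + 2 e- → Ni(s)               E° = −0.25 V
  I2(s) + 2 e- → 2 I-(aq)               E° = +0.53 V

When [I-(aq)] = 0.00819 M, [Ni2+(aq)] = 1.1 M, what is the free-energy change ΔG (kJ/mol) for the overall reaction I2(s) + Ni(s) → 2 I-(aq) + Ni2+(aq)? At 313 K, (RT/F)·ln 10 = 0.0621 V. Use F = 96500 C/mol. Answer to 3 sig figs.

−175 kJ/mol

E°cell = +0.53 − (−0.25) = +0.78 V; the balanced reaction transfers n = 2 electrons.
Here Q = [I-(aq)]^2·[Ni2+(aq)] = 7.38×10^−5 (log Q = −4.132), giving E = +0.78 − (0.0621/2)·(−4.132) = +0.9083 V.
Finally ΔG = −nFE = −(2)(96500 C/mol)(+0.9083 V) = −175 kJ/mol.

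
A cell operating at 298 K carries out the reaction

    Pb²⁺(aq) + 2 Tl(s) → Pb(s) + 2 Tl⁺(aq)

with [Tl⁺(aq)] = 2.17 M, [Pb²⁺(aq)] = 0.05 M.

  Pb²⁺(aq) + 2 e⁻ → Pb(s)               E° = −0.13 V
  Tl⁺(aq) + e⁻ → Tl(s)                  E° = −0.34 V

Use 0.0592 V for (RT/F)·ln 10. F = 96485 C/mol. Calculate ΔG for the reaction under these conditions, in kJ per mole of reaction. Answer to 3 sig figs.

The standard cell potential is −0.13 − (−0.34) = +0.21 V, with n = 2 electrons in the balanced equation.
Here Q = [Tl⁺(aq)]^2 / [Pb²⁺(aq)] = 94.2 (log Q = 1.974), giving E = +0.21 − (0.0592/2)·(1.974) = +0.1516 V.
ΔG = −nFE = −(2)(96485)(+0.1516) J/mol = −29.3 kJ/mol.

−29.3 kJ/mol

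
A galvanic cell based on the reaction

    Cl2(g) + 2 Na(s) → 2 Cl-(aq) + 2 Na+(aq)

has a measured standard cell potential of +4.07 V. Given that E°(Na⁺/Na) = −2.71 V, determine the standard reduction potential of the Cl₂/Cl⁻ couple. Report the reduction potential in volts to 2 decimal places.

In the reaction as written the Cl₂/Cl⁻ couple is reduced (cathode) and Na⁺/Na is oxidized (anode), so E°cell = E°(Cl₂/Cl⁻) − E°(Na⁺/Na).
E°(Cl₂/Cl⁻) = E°cell + E°(anode) = +4.07 + (−2.71) = +1.36 V.

+1.36 V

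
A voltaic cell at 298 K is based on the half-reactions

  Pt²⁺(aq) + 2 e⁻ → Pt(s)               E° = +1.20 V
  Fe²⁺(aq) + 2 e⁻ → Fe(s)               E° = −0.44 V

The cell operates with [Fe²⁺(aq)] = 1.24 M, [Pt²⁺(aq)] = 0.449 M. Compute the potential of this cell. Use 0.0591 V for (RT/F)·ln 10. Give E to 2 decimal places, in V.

+1.63 V

Since E°(Pt²⁺/Pt) > E°(Fe²⁺/Fe), Pt²⁺/Pt serves as the cathode.
The standard potential is +1.20 − (−0.44) = +1.64 V and the balanced reaction transfers n = 2 electrons.
Balancing gives Pt²⁺(aq) + Fe(s) → Pt(s) + Fe²⁺(aq); hence Q = [Fe²⁺(aq)] / [Pt²⁺(aq)] = 2.76 (log Q = 0.441).
By the Nernst equation, E = +1.64 − (0.0591/2)·(0.441) = +1.63 V.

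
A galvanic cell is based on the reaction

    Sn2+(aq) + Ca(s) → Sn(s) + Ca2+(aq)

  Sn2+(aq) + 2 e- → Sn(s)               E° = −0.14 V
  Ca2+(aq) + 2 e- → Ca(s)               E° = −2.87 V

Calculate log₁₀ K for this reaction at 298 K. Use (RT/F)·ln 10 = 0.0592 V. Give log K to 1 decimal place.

The Sn²⁺/Sn couple is reduced (cathode); E°cell = −0.14 − (−2.87) = +2.73 V with n = 2.
At equilibrium E = 0, so log K = nE°cell / 0.0592 = (2)(+2.73) / 0.0592 = 92.2.

log K = 92.2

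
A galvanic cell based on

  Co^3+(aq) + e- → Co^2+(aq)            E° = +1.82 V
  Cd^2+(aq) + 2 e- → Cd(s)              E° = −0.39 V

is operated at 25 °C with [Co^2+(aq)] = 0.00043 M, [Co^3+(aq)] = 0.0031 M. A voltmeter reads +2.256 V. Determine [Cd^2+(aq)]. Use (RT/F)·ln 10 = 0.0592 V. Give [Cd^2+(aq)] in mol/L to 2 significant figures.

1.5 M

Co³⁺/Co²⁺ is the cathode (higher E°); E°cell = +1.82 − (−0.39) = +2.21 V with n = 2.
Rearranging E = E° − (0.0592/n)·log Q gives log Q = 2(+2.21 − (+2.256))/0.0592 = −1.554.
Balancing electrons gives 2 Co^3+(aq) + Cd(s) → 2 Co^2+(aq) + Cd^2+(aq); thus Q = ([Co^2+(aq)]^2·[Cd^2+(aq)]) / [Co^3+(aq)]^2.
Solving for the unknown gives log [Cd^2+(aq)] = 0.162, so [Cd^2+(aq)] ≈ 1.5 M.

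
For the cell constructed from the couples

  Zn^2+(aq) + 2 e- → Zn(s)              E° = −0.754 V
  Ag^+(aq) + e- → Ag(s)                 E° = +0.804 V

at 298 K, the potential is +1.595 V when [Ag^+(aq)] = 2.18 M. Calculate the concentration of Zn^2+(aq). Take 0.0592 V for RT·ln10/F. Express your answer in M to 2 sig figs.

The Ag⁺/Ag couple has the larger reduction potential, so it is the cathode: E°cell = +0.804 − (−0.754) = +1.558 V and n = 2.
Since E = E° − (0.0592/n)·log Q, log Q = n(E° − E)/0.0592 = −1.250.
Balancing electrons gives 2 Ag^+(aq) + Zn(s) → 2 Ag(s) + Zn^2+(aq); thus Q = [Zn^2+(aq)] / [Ag^+(aq)]^2.
Solving for the unknown gives log [Zn^2+(aq)] = −0.573, so [Zn^2+(aq)] ≈ 0.27 M.

0.27 M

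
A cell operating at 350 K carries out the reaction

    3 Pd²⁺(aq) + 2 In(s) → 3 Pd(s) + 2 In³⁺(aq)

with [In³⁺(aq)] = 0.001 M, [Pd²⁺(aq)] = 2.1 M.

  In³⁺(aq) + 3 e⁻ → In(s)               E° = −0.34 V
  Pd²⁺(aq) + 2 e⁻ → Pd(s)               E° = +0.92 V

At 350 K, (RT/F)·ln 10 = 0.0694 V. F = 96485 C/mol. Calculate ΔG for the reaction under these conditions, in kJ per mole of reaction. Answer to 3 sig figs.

E°cell = +0.92 − (−0.34) = +1.26 V; the balanced reaction transfers n = 6 electrons.
Here Q = [In³⁺(aq)]^2 / [Pd²⁺(aq)]^3 = 1.08×10^−7 (log Q = −6.967), giving E = +1.26 − (0.0694/6)·(−6.967) = +1.3406 V.
ΔG = −nFE = −(6)(96485)(+1.3406) J/mol = −776 kJ/mol.

−776 kJ/mol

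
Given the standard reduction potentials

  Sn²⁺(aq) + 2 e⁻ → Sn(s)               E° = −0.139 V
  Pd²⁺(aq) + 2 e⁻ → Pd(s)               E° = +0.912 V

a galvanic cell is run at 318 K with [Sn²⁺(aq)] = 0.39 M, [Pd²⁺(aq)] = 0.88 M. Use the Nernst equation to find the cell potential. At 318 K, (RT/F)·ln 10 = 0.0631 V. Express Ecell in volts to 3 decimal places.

+1.062 V

The Pd²⁺/Pd couple has the more positive E°, so it is the cathode; Sn²⁺/Sn is the anode.
E°cell = E°cat − E°an = +0.912 − (−0.139) = +1.051 V; n = 2.
For the overall reaction Pd²⁺(aq) + Sn(s) → Pd(s) + Sn²⁺(aq), Q = [Sn²⁺(aq)] / [Pd²⁺(aq)] = 0.443, giving log Q = −0.353.
Applying E = E° − (RT ln10/nF)·log Q gives +1.051 − (0.0631/2)(−0.353) = +1.062 V.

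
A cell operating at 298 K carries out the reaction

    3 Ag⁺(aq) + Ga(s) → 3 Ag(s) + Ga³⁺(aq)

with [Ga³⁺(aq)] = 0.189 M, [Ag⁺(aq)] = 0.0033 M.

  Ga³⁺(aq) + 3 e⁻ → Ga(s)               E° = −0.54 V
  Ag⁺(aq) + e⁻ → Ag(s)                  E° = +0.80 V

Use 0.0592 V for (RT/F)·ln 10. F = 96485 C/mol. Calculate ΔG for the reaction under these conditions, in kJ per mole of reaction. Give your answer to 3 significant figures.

−349 kJ/mol

The standard cell potential is +0.80 − (−0.54) = +1.34 V, with n = 3 electrons in the balanced equation.
Q = [Ga³⁺(aq)] / [Ag⁺(aq)]^3 = 5.26×10^6, so log Q = 6.721 and E = +1.34 − (0.0592/3)(6.721) = +1.2074 V.
ΔG = −nFE = −(3)(96485)(+1.2074) J/mol = −349 kJ/mol.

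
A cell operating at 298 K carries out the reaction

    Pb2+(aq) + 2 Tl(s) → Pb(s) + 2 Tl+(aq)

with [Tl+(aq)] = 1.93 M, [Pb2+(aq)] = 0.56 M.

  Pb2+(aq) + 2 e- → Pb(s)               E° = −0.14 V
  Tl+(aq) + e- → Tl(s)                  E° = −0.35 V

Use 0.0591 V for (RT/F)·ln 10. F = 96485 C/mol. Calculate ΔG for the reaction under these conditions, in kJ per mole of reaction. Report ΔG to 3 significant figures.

−35.8 kJ/mol

E°cell = −0.14 − (−0.35) = +0.21 V; the balanced reaction transfers n = 2 electrons.
Here Q = [Tl+(aq)]^2 / [Pb2+(aq)] = 6.65 (log Q = 0.823), giving E = +0.21 − (0.0591/2)·(0.823) = +0.1857 V.
Finally ΔG = −nFE = −(2)(96485 C/mol)(+0.1857 V) = −35.8 kJ/mol.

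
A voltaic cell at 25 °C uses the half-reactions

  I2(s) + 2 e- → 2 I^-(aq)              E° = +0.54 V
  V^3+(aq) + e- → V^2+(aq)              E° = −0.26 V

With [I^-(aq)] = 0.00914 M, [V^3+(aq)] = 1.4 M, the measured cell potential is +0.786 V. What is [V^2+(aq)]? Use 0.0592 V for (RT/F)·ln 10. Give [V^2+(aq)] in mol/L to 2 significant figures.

With I₂/I⁻ at the cathode and V³⁺/V²⁺ at the anode, E°cell = +0.54 − (−0.26) = +0.80 V (n = 2).
Rearranging E = E° − (0.0592/n)·log Q gives log Q = 2(+0.80 − (+0.786))/0.0592 = 0.473.
The balanced reaction is I2(s) + 2 V^2+(aq) → 2 I^-(aq) + 2 V^3+(aq), so Q = ([I^-(aq)]^2·[V^3+(aq)]^2) / [V^2+(aq)]^2.
Substituting the known concentrations and solving, log [V^2+(aq)] = −2.129 and [V^2+(aq)] = 0.0074 M.

0.0074 M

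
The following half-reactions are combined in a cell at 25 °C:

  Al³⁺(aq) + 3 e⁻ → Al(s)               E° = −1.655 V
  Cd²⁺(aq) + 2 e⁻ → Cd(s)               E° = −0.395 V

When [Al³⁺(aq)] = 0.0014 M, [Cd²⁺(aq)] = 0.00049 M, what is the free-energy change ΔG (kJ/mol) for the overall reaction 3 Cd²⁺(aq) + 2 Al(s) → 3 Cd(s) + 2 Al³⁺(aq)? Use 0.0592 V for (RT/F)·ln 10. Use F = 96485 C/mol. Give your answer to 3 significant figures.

The standard cell potential is −0.395 − (−1.655) = +1.260 V, with n = 6 electrons in the balanced equation.
The reaction quotient is [Al³⁺(aq)]^2 / [Cd²⁺(aq)]^3 = 1.67×10^4; by Nernst, E = +1.260 − (0.0592/6)(4.222) = +1.2183 V.
Finally ΔG = −nFE = −(6)(96485 C/mol)(+1.2183 V) = −705 kJ/mol.

−705 kJ/mol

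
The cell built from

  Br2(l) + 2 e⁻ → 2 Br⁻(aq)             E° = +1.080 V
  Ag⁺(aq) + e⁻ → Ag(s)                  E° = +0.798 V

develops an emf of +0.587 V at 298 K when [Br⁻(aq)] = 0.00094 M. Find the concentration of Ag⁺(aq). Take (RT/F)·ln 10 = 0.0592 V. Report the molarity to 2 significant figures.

0.0075 M

With Br₂/Br⁻ at the cathode and Ag⁺/Ag at the anode, E°cell = +1.080 − (+0.798) = +0.282 V (n = 2).
Rearranging E = E° − (0.0592/n)·log Q gives log Q = 2(+0.282 − (+0.587))/0.0592 = −10.304.
For Br2(l) + 2 Ag(s) → 2 Br⁻(aq) + 2 Ag⁺(aq), the reaction quotient is Q = [Br⁻(aq)]^2·[Ag⁺(aq)]^2.
Substituting the known concentrations and solving, log [Ag⁺(aq)] = −2.125 and [Ag⁺(aq)] = 0.0075 M.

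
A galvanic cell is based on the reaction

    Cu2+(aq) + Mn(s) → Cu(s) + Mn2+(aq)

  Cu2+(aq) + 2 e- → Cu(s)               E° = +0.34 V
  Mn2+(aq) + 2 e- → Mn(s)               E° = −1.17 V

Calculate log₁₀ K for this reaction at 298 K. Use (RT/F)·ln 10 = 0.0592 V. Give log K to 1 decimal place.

The Cu²⁺/Cu couple is reduced (cathode); E°cell = +0.34 − (−1.17) = +1.51 V with n = 2.
At equilibrium E = 0, so log K = nE°cell / 0.0592 = (2)(+1.51) / 0.0592 = 51.0.

log K = 51.0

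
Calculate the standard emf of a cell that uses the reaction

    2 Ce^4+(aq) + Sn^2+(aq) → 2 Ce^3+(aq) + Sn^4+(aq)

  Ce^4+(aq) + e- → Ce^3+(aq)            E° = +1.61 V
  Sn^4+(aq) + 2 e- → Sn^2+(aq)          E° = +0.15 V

+1.46 V

In the reaction as written, Ce^4+(aq) is reduced (cathode) and Sn^4+(aq) is produced by oxidation at the anode.
E°cell = E°(cathode) − E°(anode) = +1.61 − (+0.15) = +1.46 V.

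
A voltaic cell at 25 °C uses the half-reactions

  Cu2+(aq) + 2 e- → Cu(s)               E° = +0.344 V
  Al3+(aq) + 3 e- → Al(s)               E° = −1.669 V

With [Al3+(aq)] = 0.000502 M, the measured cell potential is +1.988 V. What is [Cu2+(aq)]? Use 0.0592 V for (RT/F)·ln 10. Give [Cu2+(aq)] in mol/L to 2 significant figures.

0.00090 M

The Cu²⁺/Cu couple has the larger reduction potential, so it is the cathode: E°cell = +0.344 − (−1.669) = +2.013 V and n = 6.
From the Nernst equation, log Q = n(E° − E)/0.0592 = 6·(+2.013 − (+1.988))/0.0592 = 2.534.
For 3 Cu2+(aq) + 2 Al(s) → 3 Cu(s) + 2 Al3+(aq), the reaction quotient is Q = [Al3+(aq)]^2 / [Cu2+(aq)]^3.
Isolating [Cu2+(aq)] in Q = 10^{2.534} yields log [Cu2+(aq)] = −3.044, i.e. 0.00090 M.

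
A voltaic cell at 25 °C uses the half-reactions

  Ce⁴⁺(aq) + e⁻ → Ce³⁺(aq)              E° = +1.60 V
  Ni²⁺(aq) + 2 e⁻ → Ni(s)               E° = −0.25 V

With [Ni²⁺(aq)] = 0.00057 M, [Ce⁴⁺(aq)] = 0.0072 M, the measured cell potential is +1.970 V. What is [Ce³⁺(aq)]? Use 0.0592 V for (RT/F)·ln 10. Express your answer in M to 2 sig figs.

0.0028 M

The Ce⁴⁺/Ce³⁺ couple has the larger reduction potential, so it is the cathode: E°cell = +1.60 − (−0.25) = +1.85 V and n = 2.
Rearranging E = E° − (0.0592/n)·log Q gives log Q = 2(+1.85 − (+1.970))/0.0592 = −4.054.
The balanced reaction is 2 Ce⁴⁺(aq) + Ni(s) → 2 Ce³⁺(aq) + Ni²⁺(aq), so Q = ([Ce³⁺(aq)]^2·[Ni²⁺(aq)]) / [Ce⁴⁺(aq)]^2.
Solving for the unknown gives log [Ce³⁺(aq)] = −2.548, so [Ce³⁺(aq)] ≈ 0.0028 M.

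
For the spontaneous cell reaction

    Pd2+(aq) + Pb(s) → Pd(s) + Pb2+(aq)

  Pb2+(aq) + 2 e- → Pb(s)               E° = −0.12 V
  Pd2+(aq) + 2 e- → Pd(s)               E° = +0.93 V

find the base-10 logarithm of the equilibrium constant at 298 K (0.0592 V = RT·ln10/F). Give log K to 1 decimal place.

log K = 35.5

The Pd²⁺/Pd couple is reduced (cathode); E°cell = +0.93 − (−0.12) = +1.05 V with n = 2.
At equilibrium E = 0, so log K = nE°cell / 0.0592 = (2)(+1.05) / 0.0592 = 35.5.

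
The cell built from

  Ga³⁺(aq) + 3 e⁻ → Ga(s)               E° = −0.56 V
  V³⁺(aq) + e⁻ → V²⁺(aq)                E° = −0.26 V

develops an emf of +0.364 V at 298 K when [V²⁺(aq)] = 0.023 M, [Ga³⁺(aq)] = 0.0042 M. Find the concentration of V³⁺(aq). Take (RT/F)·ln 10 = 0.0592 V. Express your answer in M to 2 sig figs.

V³⁺/V²⁺ is the cathode (higher E°); E°cell = −0.26 − (−0.56) = +0.30 V with n = 3.
From the Nernst equation, log Q = n(E° − E)/0.0592 = 3·(+0.30 − (+0.364))/0.0592 = −3.243.
The balanced reaction is 3 V³⁺(aq) + Ga(s) → 3 V²⁺(aq) + Ga³⁺(aq), so Q = ([V²⁺(aq)]^3·[Ga³⁺(aq)]) / [V³⁺(aq)]^3.
Substituting the known concentrations and solving, log [V³⁺(aq)] = −1.350 and [V³⁺(aq)] = 0.045 M.

0.045 M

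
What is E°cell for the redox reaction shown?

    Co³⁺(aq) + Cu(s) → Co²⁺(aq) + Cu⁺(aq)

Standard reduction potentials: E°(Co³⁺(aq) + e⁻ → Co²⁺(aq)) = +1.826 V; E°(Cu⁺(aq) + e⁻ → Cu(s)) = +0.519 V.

In the reaction as written, Co³⁺(aq) is reduced (cathode) and Cu⁺(aq) is produced by oxidation at the anode.
E°cell = E°(cathode) − E°(anode) = +1.826 − (+0.519) = +1.307 V.

+1.307 V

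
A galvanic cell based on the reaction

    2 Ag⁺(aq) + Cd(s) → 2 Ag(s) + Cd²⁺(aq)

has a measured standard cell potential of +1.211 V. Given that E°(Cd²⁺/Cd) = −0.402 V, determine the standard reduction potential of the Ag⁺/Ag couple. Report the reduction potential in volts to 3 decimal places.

In the reaction as written the Ag⁺/Ag couple is reduced (cathode) and Cd²⁺/Cd is oxidized (anode), so E°cell = E°(Ag⁺/Ag) − E°(Cd²⁺/Cd).
E°(Ag⁺/Ag) = E°cell + E°(anode) = +1.211 + (−0.402) = +0.809 V.

+0.809 V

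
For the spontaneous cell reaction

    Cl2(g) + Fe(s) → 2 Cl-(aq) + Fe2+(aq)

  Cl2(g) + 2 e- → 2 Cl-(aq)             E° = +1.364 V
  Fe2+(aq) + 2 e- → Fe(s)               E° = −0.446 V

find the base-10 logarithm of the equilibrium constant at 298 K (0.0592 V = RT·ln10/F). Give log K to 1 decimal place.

log K = 61.1

The Cl₂/Cl⁻ couple is reduced (cathode); E°cell = +1.364 − (−0.446) = +1.810 V with n = 2.
At equilibrium E = 0, so log K = nE°cell / 0.0592 = (2)(+1.810) / 0.0592 = 61.1.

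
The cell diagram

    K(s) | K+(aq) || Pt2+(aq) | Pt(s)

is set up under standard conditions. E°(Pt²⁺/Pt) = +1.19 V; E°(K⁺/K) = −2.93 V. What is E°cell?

+4.12 V

By convention the left-hand electrode in cell notation is the anode (oxidation) and the right-hand electrode is the cathode (reduction).
E°cell = E°(right) − E°(left) = +1.19 − (−2.93) = +4.12 V.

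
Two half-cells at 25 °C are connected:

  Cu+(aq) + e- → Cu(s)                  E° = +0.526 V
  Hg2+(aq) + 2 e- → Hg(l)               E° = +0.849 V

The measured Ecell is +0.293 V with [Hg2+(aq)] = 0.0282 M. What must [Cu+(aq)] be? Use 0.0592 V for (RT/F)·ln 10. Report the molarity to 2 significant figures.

0.54 M

The Hg²⁺/Hg couple has the larger reduction potential, so it is the cathode: E°cell = +0.849 − (+0.526) = +0.323 V and n = 2.
Since E = E° − (0.0592/n)·log Q, log Q = n(E° − E)/0.0592 = 1.014.
The balanced reaction is Hg2+(aq) + 2 Cu(s) → Hg(l) + 2 Cu+(aq), so Q = [Cu+(aq)]^2 / [Hg2+(aq)].
Solving for the unknown gives log [Cu+(aq)] = −0.268, so [Cu+(aq)] ≈ 0.54 M.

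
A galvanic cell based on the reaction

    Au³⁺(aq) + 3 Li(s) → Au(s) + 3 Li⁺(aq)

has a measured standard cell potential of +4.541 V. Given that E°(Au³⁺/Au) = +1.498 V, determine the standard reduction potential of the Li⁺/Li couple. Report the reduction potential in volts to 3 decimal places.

In the reaction as written the Au³⁺/Au couple is reduced (cathode) and Li⁺/Li is oxidized (anode), so E°cell = E°(Au³⁺/Au) − E°(Li⁺/Li).
E°(Li⁺/Li) = E°(cathode) − E°cell = +1.498 − (+4.541) = −3.043 V.

−3.043 V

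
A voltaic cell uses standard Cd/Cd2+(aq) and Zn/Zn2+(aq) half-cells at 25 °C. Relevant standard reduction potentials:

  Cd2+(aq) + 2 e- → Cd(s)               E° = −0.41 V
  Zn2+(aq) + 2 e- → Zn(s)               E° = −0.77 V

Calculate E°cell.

+0.36 V

The Cd²⁺/Cd couple has the higher E°, so Cd ion is reduced (cathode) and Zn is oxidized (anode).
E°cell = E°(cathode) − E°(anode) = −0.41 − (−0.77) = +0.36 V.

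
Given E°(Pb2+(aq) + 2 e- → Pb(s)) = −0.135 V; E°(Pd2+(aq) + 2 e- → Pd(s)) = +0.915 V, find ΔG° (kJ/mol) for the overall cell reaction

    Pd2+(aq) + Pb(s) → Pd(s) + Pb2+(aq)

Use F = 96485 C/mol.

In the reaction as written Pd2+(aq) is reduced, so the Pd²⁺/Pd couple is the cathode and Pb²⁺/Pb is the anode.
E°cell = +0.915 − (−0.135) = +1.050 V; balancing electrons gives n = 2.
ΔG° = −nFE°cell = −(2)(96485)(+1.050) J/mol = −203 kJ/mol.

−203 kJ/mol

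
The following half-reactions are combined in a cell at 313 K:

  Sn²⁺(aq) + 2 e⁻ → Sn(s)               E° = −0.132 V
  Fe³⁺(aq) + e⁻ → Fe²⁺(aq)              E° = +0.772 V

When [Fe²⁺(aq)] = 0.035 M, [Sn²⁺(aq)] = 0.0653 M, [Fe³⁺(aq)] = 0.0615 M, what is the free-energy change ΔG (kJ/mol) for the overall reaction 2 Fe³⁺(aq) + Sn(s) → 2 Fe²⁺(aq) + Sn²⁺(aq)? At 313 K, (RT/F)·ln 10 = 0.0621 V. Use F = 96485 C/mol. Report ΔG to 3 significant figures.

−184 kJ/mol

E°cell = +0.772 − (−0.132) = +0.904 V; the balanced reaction transfers n = 2 electrons.
Here Q = ([Fe²⁺(aq)]^2·[Sn²⁺(aq)]) / [Fe³⁺(aq)]^2 = 0.0211 (log Q = −1.675), giving E = +0.904 − (0.0621/2)·(−1.675) = +0.9560 V.
ΔG = −nFE = −(2)(96485)(+0.9560) J/mol = −184 kJ/mol.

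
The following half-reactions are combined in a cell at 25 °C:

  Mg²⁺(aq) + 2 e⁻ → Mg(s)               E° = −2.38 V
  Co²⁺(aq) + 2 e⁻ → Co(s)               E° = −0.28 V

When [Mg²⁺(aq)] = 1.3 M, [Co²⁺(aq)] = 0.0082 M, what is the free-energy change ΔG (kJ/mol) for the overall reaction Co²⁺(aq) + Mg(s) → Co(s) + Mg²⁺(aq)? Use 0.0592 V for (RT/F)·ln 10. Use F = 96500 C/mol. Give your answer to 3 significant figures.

With Co²⁺/Co reduced at the cathode, E°cell = −0.28 − (−2.38) = +2.10 V and n = 2.
The reaction quotient is [Mg²⁺(aq)] / [Co²⁺(aq)] = 159; by Nernst, E = +2.10 − (0.0592/2)(2.200) = +2.0349 V.
Finally ΔG = −nFE = −(2)(96500 C/mol)(+2.0349 V) = −393 kJ/mol.

−393 kJ/mol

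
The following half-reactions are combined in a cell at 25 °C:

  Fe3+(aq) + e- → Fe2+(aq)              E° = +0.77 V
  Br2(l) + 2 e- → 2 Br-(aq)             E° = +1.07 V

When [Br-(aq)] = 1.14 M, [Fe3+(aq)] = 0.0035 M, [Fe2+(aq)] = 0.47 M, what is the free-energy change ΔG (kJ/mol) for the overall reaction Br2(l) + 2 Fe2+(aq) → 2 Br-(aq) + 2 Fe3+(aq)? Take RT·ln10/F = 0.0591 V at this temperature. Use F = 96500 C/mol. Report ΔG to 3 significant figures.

−81.5 kJ/mol

E°cell = +1.07 − (+0.77) = +0.30 V; the balanced reaction transfers n = 2 electrons.
Q = ([Br-(aq)]^2·[Fe3+(aq)]^2) / [Fe2+(aq)]^2 = 7.21×10^−5, so log Q = −4.142 and E = +0.30 − (0.0591/2)(−4.142) = +0.4224 V.
Finally ΔG = −nFE = −(2)(96500 C/mol)(+0.4224 V) = −81.5 kJ/mol.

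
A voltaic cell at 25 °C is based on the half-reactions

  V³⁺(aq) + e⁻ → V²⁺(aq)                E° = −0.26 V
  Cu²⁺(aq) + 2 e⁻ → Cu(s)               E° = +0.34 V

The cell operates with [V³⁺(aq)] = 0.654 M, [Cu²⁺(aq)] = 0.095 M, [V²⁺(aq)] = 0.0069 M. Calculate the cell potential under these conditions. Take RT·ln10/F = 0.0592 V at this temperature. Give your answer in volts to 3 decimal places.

Since E°(Cu²⁺/Cu) > E°(V³⁺/V²⁺), Cu²⁺/Cu serves as the cathode.
E°cell = E°cat − E°an = +0.34 − (−0.26) = +0.60 V; n = 2.
For the overall reaction Cu²⁺(aq) + 2 V²⁺(aq) → Cu(s) + 2 V³⁺(aq), Q = [V³⁺(aq)]^2 / ([Cu²⁺(aq)]·[V²⁺(aq)]^2) = 9.46×10^4, giving log Q = 4.976.
Applying E = E° − (RT ln10/nF)·log Q gives +0.60 − (0.0592/2)(4.976) = +0.453 V.

+0.453 V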